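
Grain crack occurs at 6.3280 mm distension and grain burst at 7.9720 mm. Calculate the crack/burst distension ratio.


Formula: Ratio = crack / burst
Substituting: Ratio = 6.3280 / 7.9720
Result: 0.7938


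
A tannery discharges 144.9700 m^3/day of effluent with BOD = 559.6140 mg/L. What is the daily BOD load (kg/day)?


Formula: BOD_load = volume * conc / 1000
Substituting: BOD_load = 144.9700 * 559.6140 / 1000
Result: 81.1272 kg/day


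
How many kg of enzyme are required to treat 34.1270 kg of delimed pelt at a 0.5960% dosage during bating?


Formula: Enzyme = substrate * pct / 100
Substituting: Enzyme = 34.1270 * 0.5960 / 100
Result: 0.2034 kg


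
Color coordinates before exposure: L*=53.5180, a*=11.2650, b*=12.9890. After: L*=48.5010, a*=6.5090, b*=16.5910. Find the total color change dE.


dL = -5.0170, da = -4.7560, db = 3.6020
dE = sqrt((-5.0170)^2 + (-4.7560)^2 + 3.6020^2) = 7.7951


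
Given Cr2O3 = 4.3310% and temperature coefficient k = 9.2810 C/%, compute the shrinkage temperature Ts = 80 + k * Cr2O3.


Formula: Ts = 80 + k * Cr2O3
Substituting: Ts = 80 + 9.2810 * 4.3310
Result: 120.1960 C


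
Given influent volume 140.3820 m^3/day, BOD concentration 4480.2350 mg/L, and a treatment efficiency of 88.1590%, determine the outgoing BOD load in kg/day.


Load_in = volume * conc / 1000 = 140.3820 * 4480.2350 / 1000 = 628.9443 kg/day
Removed = Load_in * eff / 100 = 628.9443 * 88.1590 / 100 = 554.4710 kg/day
Load_out = Load_in - Removed = 628.9443 - 554.4710 = 74.4733 kg/day


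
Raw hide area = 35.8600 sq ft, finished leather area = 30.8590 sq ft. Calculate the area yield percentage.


Formula: Yield = finished / raw * 100
Substituting: Yield = 30.8590 / 35.8600 * 100
Result: 86.0541 %


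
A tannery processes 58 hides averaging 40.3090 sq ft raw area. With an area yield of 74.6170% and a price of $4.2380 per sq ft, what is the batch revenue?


Raw_total = N * avg_area = 58 * 40.3090 = 2337.9220 sq ft
Finished = Raw_total * yield / 100 = 2337.9220 * 74.6170 / 100 = 1744.4873 sq ft
Value = Finished * price = 1744.4873 * 4.2380 = 7393.1370 $


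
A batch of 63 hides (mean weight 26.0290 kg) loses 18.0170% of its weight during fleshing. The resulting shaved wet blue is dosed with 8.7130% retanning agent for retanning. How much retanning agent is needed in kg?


Total_raw = N * avg_wt = 63 * 26.0290 = 1639.8270 kg
Substrate = Total_raw * (1 - loss/100) = 1639.8270 * (1 - 18.0170/100) = 1344.3794 kg
Retan = Substrate * pct / 100 = 1344.3794 * 8.7130 / 100 = 117.1358 kg


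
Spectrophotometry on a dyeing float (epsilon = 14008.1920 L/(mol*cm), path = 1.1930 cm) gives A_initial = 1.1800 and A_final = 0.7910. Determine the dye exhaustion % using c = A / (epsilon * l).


c_initial = A_i / (epsilon * l) = 1.1800 / (14008.1920 * 1.1930) = 7.0609e-05 mol/L
c_final = A_f / (epsilon * l) = 0.7910 / (14008.1920 * 1.1930) = 4.7332e-05 mol/L
Exhaustion = (c_initial - c_final) / c_initial * 100 = (7.0609e-05 - 4.7332e-05) / 7.0609e-05 * 100 = 32.9661 %


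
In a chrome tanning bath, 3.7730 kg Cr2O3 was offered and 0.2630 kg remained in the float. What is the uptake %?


Formula: Uptake = (offered - residual) / offered * 100
Substituting: Uptake = (3.7730 - 0.2630) / 3.7730 * 100
Result: 93.0294 %


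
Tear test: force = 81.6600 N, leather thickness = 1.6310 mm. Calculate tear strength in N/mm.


Formula: Tear strength = force / thickness
Substituting: Tear strength = 81.6600 / 1.6310
Result: 50.0674 N/mm


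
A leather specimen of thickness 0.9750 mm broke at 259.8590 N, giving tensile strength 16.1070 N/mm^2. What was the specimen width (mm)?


Formula: w = F / (TS * t)
Substituting: w = 259.8590 / (16.1070 * 0.9750)
Result: 16.5470 mm


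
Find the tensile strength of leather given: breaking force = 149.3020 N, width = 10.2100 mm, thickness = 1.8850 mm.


Formula: TS = force / (width * thickness)
Substituting: TS = 149.3020 / (10.2100 * 1.8850)
Result: 7.7576 N/mm^2


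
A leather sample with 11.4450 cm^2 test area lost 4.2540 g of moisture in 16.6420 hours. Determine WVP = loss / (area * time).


Formula: WVP = loss / (area * time)
Substituting: WVP = 4.2540 / (11.4450 * 16.6420)
Result: 0.0223345 g/(cm^2*hr)


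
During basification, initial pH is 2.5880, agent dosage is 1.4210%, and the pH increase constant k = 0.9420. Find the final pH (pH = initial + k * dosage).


Formula: pH_final = pH_initial + k * base_pct
Substituting: pH_final = 2.5880 + 0.9420 * 1.4210
Result: 3.9266


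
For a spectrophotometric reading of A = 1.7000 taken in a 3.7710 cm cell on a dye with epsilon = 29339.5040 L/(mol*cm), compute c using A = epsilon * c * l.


Formula: c = A / (epsilon * l)
Substituting: c = 1.7000 / (29339.5040 * 3.7710)
Result: 1.5365e-05 mol/L


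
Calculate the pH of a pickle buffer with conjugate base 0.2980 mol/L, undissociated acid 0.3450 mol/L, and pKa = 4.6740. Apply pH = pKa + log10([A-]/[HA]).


ratio = [A-] / [HA] = 0.2980 / 0.3450 = 0.8638
log10(ratio) = -0.0636028
pH = pKa + log10(ratio) = 4.6740 - 0.0636028 = 4.6104


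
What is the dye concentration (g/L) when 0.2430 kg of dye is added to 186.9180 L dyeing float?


Formula: Conc = dye_mass(kg) / volume(L) * 1000
Substituting: Conc = 0.2430 / 186.9180 * 1000
Result: 1.3000 g/L


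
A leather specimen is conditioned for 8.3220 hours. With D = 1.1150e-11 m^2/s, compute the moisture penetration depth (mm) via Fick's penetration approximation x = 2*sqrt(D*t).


t = 8.3220 hr * 3600 = 29959.2000 s
D * t = 1.1150e-11 * 29959.2000 = 3.3405e-07
x = 2 * sqrt(D*t) = 2 * sqrt(3.3405e-07) = 0.00115593 m = 1.1559 mm


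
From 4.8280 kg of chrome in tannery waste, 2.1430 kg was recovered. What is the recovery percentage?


Formula: Recovery = recovered / input * 100
Substituting: Recovery = 2.1430 / 4.8280 * 100
Result: 44.3869 %


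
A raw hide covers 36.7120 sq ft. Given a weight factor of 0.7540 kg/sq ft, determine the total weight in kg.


Formula: Weight = area * weight_per_sqft
Substituting: Weight = 36.7120 * 0.7540
Result: 27.6808 kg


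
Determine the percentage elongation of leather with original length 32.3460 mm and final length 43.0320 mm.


Formula: Elongation = (Lf - L0) / L0 * 100
Substituting: Elongation = (43.0320 - 32.3460) / 32.3460 * 100
Result: 33.0365 %


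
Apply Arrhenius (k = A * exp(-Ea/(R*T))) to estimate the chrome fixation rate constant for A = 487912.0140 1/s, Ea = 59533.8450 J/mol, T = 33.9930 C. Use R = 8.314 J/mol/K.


T_K = T_C + 273.15 = 33.9930 + 273.15 = 307.1430 K
exponent = -Ea / (R * T_K) = -59533.8450 / (8.314 * 307.1430) = -23.3138
k = A * exp(exponent) = 487912.0140 * exp(-23.3138) = 3.6583e-05 1/s


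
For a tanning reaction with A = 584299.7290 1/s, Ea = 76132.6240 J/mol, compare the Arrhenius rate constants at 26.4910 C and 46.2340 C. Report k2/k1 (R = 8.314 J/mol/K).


T1 = 26.4910 + 273.15 = 299.6410 K; T2 = 46.2340 + 273.15 = 319.3840 K
k1 = A * exp(-Ea/(R*T1)) = 584299.7290 * exp(-76132.6240/(8.314*299.6410)) = 3.1218e-08 1/s
k2 = A * exp(-Ea/(R*T2)) = 584299.7290 * exp(-76132.6240/(8.314*319.3840)) = 2.0646e-07 1/s
k2/k1 = 2.0646e-07 / 3.1218e-08 = 6.6135


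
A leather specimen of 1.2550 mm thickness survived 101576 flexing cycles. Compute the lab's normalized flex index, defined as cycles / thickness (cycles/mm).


Formula: Index = cycles / thickness
Substituting: Index = 101576 / 1.2550
Result: 80937.0518 cycles/mm


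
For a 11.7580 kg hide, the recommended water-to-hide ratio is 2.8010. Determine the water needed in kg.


Formula: Water = hide_weight * ratio
Substituting: Water = 11.7580 * 2.8010
Result: 32.9342 kg


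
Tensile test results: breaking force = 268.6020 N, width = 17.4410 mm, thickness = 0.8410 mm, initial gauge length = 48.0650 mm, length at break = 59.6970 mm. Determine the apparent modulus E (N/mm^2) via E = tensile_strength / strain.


TS = F / (w * t) = 268.6020 / (17.4410 * 0.8410) = 18.3123 N/mm^2
strain = (Lf - L0) / L0 = (59.6970 - 48.0650) / 48.0650 = 0.2420
E = TS / strain = 18.3123 / 0.2420 = 75.6687 N/mm^2


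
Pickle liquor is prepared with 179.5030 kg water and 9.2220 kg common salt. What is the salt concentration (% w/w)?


Formula: Conc = salt / (water + salt) * 100
Substituting: Conc = 9.2220 / (179.5030 + 9.2220) * 100
Result: 4.8865 %


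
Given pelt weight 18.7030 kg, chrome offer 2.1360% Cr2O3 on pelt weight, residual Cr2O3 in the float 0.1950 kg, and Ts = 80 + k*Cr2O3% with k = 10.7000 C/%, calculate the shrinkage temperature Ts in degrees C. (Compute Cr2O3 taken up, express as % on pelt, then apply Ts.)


Offered = pelt * offer_pct / 100 = 18.7030 * 2.1360 / 100 = 0.3995 kg
Uptake = offered - residual = 0.3995 - 0.1950 = 0.2045 kg
Cr2O3% on pelt = uptake / pelt * 100 = 0.2045 / 18.7030 * 100 = 1.0934 %
Ts = 80 + k * Cr2O3% = 80 + 10.7000 * 1.0934 = 91.6992 C


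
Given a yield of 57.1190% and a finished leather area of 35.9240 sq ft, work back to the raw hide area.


Formula: raw = finished * 100 / yield
Substituting: raw = 35.9240 * 100 / 57.1190
Result: 62.8933 sq ft


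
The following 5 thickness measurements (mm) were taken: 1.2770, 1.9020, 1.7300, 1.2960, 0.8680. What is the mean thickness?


Formula: Average = sum / n
Substituting: Average = 7.0730 / 5
Result: 1.4146 mm


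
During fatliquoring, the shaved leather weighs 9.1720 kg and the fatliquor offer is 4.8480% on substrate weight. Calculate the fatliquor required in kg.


Formula: Fat = substrate * pct / 100
Substituting: Fat = 9.1720 * 4.8480 / 100
Result: 0.4447 kg


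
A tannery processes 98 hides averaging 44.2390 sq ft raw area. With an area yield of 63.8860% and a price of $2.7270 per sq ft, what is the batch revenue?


Raw_total = N * avg_area = 98 * 44.2390 = 4335.4220 sq ft
Finished = Raw_total * yield / 100 = 4335.4220 * 63.8860 / 100 = 2769.7277 sq ft
Value = Finished * price = 2769.7277 * 2.7270 = 7553.0474 $


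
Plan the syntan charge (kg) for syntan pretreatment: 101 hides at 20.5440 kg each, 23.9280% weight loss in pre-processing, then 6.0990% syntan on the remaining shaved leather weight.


Total_raw = N * avg_wt = 101 * 20.5440 = 2074.9440 kg
Substrate = Total_raw * (1 - loss/100) = 2074.9440 * (1 - 23.9280/100) = 1578.4514 kg
Syntan = Substrate * pct / 100 = 1578.4514 * 6.0990 / 100 = 96.2698 kg


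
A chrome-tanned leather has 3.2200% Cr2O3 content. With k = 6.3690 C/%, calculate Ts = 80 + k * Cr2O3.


Formula: Ts = 80 + k * Cr2O3
Substituting: Ts = 80 + 6.3690 * 3.2200
Result: 100.5082 C


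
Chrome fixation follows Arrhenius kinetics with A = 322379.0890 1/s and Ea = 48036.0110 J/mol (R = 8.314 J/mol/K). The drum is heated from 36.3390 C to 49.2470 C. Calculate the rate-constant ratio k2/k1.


T1 = 36.3390 + 273.15 = 309.4890 K; T2 = 49.2470 + 273.15 = 322.3970 K
k1 = A * exp(-Ea/(R*T1)) = 322379.0890 * exp(-48036.0110/(8.314*309.4890)) = 0.00251593 1/s
k2 = A * exp(-Ea/(R*T2)) = 322379.0890 * exp(-48036.0110/(8.314*322.3970)) = 0.00531263 1/s
k2/k1 = 0.00531263 / 0.00251593 = 2.1116


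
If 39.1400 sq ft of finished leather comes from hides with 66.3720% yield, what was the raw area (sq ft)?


Formula: raw = finished * 100 / yield
Substituting: raw = 39.1400 * 100 / 66.3720
Result: 58.9707 sq ft


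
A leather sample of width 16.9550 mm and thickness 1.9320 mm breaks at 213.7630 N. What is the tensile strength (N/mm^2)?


Formula: TS = force / (width * thickness)
Substituting: TS = 213.7630 / (16.9550 * 1.9320)
Result: 6.5257 N/mm^2


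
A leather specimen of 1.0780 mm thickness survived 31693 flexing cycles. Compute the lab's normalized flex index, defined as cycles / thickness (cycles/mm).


Formula: Index = cycles / thickness
Substituting: Index = 31693 / 1.0780
Result: 29399.8145 cycles/mm


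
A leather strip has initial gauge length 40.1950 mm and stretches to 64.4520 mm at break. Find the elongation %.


Formula: Elongation = (Lf - L0) / L0 * 100
Substituting: Elongation = (64.4520 - 40.1950) / 40.1950 * 100
Result: 60.3483 %


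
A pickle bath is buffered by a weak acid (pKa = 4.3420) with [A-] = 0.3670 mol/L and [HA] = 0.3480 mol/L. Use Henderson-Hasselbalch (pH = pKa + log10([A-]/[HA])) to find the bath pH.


ratio = [A-] / [HA] = 0.3670 / 0.3480 = 1.0546
log10(ratio) = 0.0230868
pH = pKa + log10(ratio) = 4.3420 + 0.0230868 = 4.3651


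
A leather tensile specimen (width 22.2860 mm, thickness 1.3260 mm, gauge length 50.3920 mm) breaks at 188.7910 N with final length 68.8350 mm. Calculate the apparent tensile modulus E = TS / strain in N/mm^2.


TS = F / (w * t) = 188.7910 / (22.2860 * 1.3260) = 6.3886 N/mm^2
strain = (Lf - L0) / L0 = (68.8350 - 50.3920) / 50.3920 = 0.3660
E = TS / strain = 6.3886 / 0.3660 = 17.4556 N/mm^2


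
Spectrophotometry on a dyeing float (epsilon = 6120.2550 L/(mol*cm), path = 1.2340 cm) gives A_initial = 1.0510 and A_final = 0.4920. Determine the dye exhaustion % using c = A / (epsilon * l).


c_initial = A_i / (epsilon * l) = 1.0510 / (6120.2550 * 1.2340) = 1.3916e-04 mol/L
c_final = A_f / (epsilon * l) = 0.4920 / (6120.2550 * 1.2340) = 6.5145e-05 mol/L
Exhaustion = (c_initial - c_final) / c_initial * 100 = (1.3916e-04 - 6.5145e-05) / 1.3916e-04 * 100 = 53.1874 %


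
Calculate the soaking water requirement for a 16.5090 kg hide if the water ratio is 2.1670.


Formula: Water = hide_weight * ratio
Substituting: Water = 16.5090 * 2.1670
Result: 35.7750 kg


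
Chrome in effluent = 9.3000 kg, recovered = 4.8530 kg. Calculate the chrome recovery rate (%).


Formula: Recovery = recovered / input * 100
Substituting: Recovery = 4.8530 / 9.3000 * 100
Result: 52.1828 %


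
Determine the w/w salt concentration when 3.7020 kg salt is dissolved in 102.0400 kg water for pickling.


Formula: Conc = salt / (water + salt) * 100
Substituting: Conc = 3.7020 / (102.0400 + 3.7020) * 100
Result: 3.5010 %


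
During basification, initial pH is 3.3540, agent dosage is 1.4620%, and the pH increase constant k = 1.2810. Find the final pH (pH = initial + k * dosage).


Formula: pH_final = pH_initial + k * base_pct
Substituting: pH_final = 3.3540 + 1.2810 * 1.4620
Result: 5.2268


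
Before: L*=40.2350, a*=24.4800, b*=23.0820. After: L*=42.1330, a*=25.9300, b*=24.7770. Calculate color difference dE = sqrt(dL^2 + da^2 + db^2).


dL = 1.8980, da = 1.4500, db = 1.6950
dE = sqrt(1.8980^2 + 1.4500^2 + 1.6950^2) = 2.9288


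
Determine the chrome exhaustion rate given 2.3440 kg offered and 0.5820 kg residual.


Formula: Uptake = (offered - residual) / offered * 100
Substituting: Uptake = (2.3440 - 0.5820) / 2.3440 * 100
Result: 75.1706 %


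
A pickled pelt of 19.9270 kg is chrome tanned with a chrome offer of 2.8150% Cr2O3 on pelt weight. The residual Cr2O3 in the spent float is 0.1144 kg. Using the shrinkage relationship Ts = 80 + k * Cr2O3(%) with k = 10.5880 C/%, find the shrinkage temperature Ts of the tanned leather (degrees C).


Offered = pelt * offer_pct / 100 = 19.9270 * 2.8150 / 100 = 0.5609 kg
Uptake = offered - residual = 0.5609 - 0.1144 = 0.4465 kg
Cr2O3% on pelt = uptake / pelt * 100 = 0.4465 / 19.9270 * 100 = 2.2409 %
Ts = 80 + k * Cr2O3% = 80 + 10.5880 * 2.2409 = 103.7267 C


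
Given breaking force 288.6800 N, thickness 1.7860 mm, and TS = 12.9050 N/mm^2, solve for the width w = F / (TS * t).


Formula: w = F / (TS * t)
Substituting: w = 288.6800 / (12.9050 * 1.7860)
Result: 12.5250 mm


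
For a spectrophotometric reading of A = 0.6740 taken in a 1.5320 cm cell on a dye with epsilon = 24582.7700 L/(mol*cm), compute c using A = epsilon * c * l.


Formula: c = A / (epsilon * l)
Substituting: c = 0.6740 / (24582.7700 * 1.5320)
Result: 1.7897e-05 mol/L


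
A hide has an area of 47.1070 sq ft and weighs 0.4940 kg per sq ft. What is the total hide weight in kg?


Formula: Weight = area * weight_per_sqft
Substituting: Weight = 47.1070 * 0.4940
Result: 23.2709 kg


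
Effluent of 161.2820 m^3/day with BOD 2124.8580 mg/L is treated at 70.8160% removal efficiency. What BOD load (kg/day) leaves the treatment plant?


Load_in = volume * conc / 1000 = 161.2820 * 2124.8580 / 1000 = 342.7013 kg/day
Removed = Load_in * eff / 100 = 342.7013 * 70.8160 / 100 = 242.6874 kg/day
Load_out = Load_in - Removed = 342.7013 - 242.6874 = 100.0140 kg/day


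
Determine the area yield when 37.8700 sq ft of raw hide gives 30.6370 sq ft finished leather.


Formula: Yield = finished / raw * 100
Substituting: Yield = 30.6370 / 37.8700 * 100
Result: 80.9004 %


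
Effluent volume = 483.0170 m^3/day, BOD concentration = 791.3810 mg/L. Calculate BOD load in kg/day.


Formula: BOD_load = volume * conc / 1000
Substituting: BOD_load = 483.0170 * 791.3810 / 1000
Result: 382.2505 kg/day


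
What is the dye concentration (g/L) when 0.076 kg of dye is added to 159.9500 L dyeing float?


Formula: Conc = dye_mass(kg) / volume(L) * 1000
Substituting: Conc = 0.076 / 159.9500 * 1000
Result: 0.4751 g/L


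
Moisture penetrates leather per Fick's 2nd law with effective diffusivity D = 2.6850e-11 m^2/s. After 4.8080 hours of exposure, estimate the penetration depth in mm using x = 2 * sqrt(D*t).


t = 4.8080 hr * 3600 = 17308.8000 s
D * t = 2.6850e-11 * 17308.8000 = 4.6474e-07
x = 2 * sqrt(D*t) = 2 * sqrt(4.6474e-07) = 0.00136344 m = 1.3634 mm


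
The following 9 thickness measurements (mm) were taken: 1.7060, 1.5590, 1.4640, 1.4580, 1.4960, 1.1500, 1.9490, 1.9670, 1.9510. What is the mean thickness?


Formula: Average = sum / n
Substituting: Average = 14.7000 / 9
Result: 1.6333 mm


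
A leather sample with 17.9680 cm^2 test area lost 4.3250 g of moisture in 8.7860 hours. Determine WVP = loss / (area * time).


Formula: WVP = loss / (area * time)
Substituting: WVP = 4.3250 / (17.9680 * 8.7860)
Result: 0.0273965 g/(cm^2*hr)


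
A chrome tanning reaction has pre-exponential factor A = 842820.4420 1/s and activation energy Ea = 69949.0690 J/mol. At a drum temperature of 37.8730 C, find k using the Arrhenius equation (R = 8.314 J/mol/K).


T_K = T_C + 273.15 = 37.8730 + 273.15 = 311.0230 K
exponent = -Ea / (R * T_K) = -69949.0690 / (8.314 * 311.0230) = -27.0508
k = A * exp(exponent) = 842820.4420 * exp(-27.0508) = 1.5057e-06 1/s


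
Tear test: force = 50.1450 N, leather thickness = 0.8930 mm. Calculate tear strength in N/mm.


Formula: Tear strength = force / thickness
Substituting: Tear strength = 50.1450 / 0.8930
Result: 56.1534 N/mm


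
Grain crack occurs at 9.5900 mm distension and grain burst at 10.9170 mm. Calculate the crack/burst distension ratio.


Formula: Ratio = crack / burst
Substituting: Ratio = 9.5900 / 10.9170
Result: 0.8784


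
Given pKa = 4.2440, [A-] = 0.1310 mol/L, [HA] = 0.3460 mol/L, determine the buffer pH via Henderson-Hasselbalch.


ratio = [A-] / [HA] = 0.1310 / 0.3460 = 0.3786
log10(ratio) = -0.4218
pH = pKa + log10(ratio) = 4.2440 - 0.4218 = 3.8222


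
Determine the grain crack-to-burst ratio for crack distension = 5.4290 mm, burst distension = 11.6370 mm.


Formula: Ratio = crack / burst
Substituting: Ratio = 5.4290 / 11.6370
Result: 0.4665


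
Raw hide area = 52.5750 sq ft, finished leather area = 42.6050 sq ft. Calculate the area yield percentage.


Formula: Yield = finished / raw * 100
Substituting: Yield = 42.6050 / 52.5750 * 100
Result: 81.0366 %


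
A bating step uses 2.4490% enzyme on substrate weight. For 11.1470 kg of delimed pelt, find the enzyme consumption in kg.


Formula: Enzyme = substrate * pct / 100
Substituting: Enzyme = 11.1470 * 2.4490 / 100
Result: 0.2730 kg


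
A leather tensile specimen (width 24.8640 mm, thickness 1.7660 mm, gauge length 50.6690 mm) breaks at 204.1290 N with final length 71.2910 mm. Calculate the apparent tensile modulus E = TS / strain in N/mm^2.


TS = F / (w * t) = 204.1290 / (24.8640 * 1.7660) = 4.6488 N/mm^2
strain = (Lf - L0) / L0 = (71.2910 - 50.6690) / 50.6690 = 0.4070
E = TS / strain = 4.6488 / 0.4070 = 11.4223 N/mm^2


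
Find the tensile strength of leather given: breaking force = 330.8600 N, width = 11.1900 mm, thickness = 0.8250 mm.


Formula: TS = force / (width * thickness)
Substituting: TS = 330.8600 / (11.1900 * 0.8250)
Result: 35.8394 N/mm^2


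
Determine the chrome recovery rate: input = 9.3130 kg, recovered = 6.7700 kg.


Formula: Recovery = recovered / input * 100
Substituting: Recovery = 6.7700 / 9.3130 * 100
Result: 72.6941 %


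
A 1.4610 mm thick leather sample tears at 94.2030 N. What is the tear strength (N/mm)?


Formula: Tear strength = force / thickness
Substituting: Tear strength = 94.2030 / 1.4610
Result: 64.4784 N/mm


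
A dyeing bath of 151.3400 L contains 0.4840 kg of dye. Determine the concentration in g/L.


Formula: Conc = dye_mass(kg) / volume(L) * 1000
Substituting: Conc = 0.4840 / 151.3400 * 1000
Result: 3.1981 g/L


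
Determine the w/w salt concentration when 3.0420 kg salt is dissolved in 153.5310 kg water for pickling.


Formula: Conc = salt / (water + salt) * 100
Substituting: Conc = 3.0420 / (153.5310 + 3.0420) * 100
Result: 1.9429 %


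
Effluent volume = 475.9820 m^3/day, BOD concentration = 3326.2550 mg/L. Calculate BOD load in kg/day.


Formula: BOD_load = volume * conc / 1000
Substituting: BOD_load = 475.9820 * 3326.2550 / 1000
Result: 1583.2375 kg/day


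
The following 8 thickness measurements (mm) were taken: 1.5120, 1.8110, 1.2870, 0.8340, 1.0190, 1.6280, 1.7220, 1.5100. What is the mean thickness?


Formula: Average = sum / n
Substituting: Average = 11.3230 / 8
Result: 1.4154 mm


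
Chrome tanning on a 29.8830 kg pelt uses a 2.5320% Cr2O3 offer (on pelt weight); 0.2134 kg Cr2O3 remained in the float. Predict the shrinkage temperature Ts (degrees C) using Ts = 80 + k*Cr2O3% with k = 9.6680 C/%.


Offered = pelt * offer_pct / 100 = 29.8830 * 2.5320 / 100 = 0.7566 kg
Uptake = offered - residual = 0.7566 - 0.2134 = 0.5432 kg
Cr2O3% on pelt = uptake / pelt * 100 = 0.5432 / 29.8830 * 100 = 1.8179 %
Ts = 80 + k * Cr2O3% = 80 + 9.6680 * 1.8179 = 97.5753 C


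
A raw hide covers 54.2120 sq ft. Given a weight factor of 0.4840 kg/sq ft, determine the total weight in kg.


Formula: Weight = area * weight_per_sqft
Substituting: Weight = 54.2120 * 0.4840
Result: 26.2386 kg


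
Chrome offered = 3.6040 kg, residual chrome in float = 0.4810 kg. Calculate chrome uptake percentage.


Formula: Uptake = (offered - residual) / offered * 100
Substituting: Uptake = (3.6040 - 0.4810) / 3.6040 * 100
Result: 86.6537 %


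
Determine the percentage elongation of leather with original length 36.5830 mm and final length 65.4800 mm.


Formula: Elongation = (Lf - L0) / L0 * 100
Substituting: Elongation = (65.4800 - 36.5830) / 36.5830 * 100
Result: 78.9902 %


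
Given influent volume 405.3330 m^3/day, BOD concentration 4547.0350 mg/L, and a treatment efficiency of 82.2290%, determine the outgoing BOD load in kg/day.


Load_in = volume * conc / 1000 = 405.3330 * 4547.0350 / 1000 = 1843.0633 kg/day
Removed = Load_in * eff / 100 = 1843.0633 * 82.2290 / 100 = 1515.5326 kg/day
Load_out = Load_in - Removed = 1843.0633 - 1515.5326 = 327.5308 kg/day


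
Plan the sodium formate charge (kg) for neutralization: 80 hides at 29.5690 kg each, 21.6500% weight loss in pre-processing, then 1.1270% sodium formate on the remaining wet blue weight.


Total_raw = N * avg_wt = 80 * 29.5690 = 2365.5200 kg
Substrate = Total_raw * (1 - loss/100) = 2365.5200 * (1 - 21.6500/100) = 1853.3849 kg
Neutralizer = Substrate * pct / 100 = 1853.3849 * 1.1270 / 100 = 20.8876 kg


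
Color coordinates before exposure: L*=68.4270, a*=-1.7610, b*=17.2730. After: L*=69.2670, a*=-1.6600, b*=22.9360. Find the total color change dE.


dL = 0.8400, da = 0.1010, db = 5.6630
dE = sqrt(0.8400^2 + 0.1010^2 + 5.6630^2) = 5.7259


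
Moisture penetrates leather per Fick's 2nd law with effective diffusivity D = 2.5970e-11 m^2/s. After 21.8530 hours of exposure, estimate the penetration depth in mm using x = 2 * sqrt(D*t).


t = 21.8530 hr * 3600 = 78670.8000 s
D * t = 2.5970e-11 * 78670.8000 = 2.0431e-06
x = 2 * sqrt(D*t) = 2 * sqrt(2.0431e-06) = 0.00285873 m = 2.8587 mm


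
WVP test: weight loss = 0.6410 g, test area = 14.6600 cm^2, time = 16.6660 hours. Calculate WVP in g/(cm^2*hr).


Formula: WVP = loss / (area * time)
Substituting: WVP = 0.6410 / (14.6600 * 16.6660)
Result: 0.00262357 g/(cm^2*hr)


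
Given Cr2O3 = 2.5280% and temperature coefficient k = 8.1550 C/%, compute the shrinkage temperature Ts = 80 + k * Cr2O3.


Formula: Ts = 80 + k * Cr2O3
Substituting: Ts = 80 + 8.1550 * 2.5280
Result: 100.6158 C


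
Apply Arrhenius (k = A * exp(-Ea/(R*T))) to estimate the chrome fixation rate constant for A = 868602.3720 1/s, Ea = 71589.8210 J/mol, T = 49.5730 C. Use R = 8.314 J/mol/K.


T_K = T_C + 273.15 = 49.5730 + 273.15 = 322.7230 K
exponent = -Ea / (R * T_K) = -71589.8210 / (8.314 * 322.7230) = -26.6816
k = A * exp(exponent) = 868602.3720 * exp(-26.6816) = 2.2447e-06 1/s


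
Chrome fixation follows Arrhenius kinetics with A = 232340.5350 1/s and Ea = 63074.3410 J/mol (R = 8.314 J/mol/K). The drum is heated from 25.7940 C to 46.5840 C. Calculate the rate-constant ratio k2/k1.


T1 = 25.7940 + 273.15 = 298.9440 K; T2 = 46.5840 + 273.15 = 319.7340 K
k1 = A * exp(-Ea/(R*T1)) = 232340.5350 * exp(-63074.3410/(8.314*298.9440)) = 2.2116e-06 1/s
k2 = A * exp(-Ea/(R*T2)) = 232340.5350 * exp(-63074.3410/(8.314*319.7340)) = 1.1517e-05 1/s
k2/k1 = 1.1517e-05 / 2.2116e-06 = 5.2077


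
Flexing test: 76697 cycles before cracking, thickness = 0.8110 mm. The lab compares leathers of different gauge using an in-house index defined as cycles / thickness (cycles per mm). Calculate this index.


Formula: Index = cycles / thickness
Substituting: Index = 76697 / 0.8110
Result: 94570.9001 cycles/mm


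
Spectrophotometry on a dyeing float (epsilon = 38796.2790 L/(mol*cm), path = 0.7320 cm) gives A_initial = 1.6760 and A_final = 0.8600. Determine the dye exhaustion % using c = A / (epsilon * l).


c_initial = A_i / (epsilon * l) = 1.6760 / (38796.2790 * 0.7320) = 5.9016e-05 mol/L
c_final = A_f / (epsilon * l) = 0.8600 / (38796.2790 * 0.7320) = 3.0283e-05 mol/L
Exhaustion = (c_initial - c_final) / c_initial * 100 = (5.9016e-05 - 3.0283e-05) / 5.9016e-05 * 100 = 48.6874 %


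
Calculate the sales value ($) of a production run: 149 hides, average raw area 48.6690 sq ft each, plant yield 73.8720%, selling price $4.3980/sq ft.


Raw_total = N * avg_area = 149 * 48.6690 = 7251.6810 sq ft
Finished = Raw_total * yield / 100 = 7251.6810 * 73.8720 / 100 = 5356.9618 sq ft
Value = Finished * price = 5356.9618 * 4.3980 = 23559.9179 $


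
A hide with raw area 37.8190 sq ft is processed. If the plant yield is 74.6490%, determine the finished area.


Formula: finished = raw * yield / 100
Substituting: finished = 37.8190 * 74.6490 / 100
Result: 28.2315 sq ft


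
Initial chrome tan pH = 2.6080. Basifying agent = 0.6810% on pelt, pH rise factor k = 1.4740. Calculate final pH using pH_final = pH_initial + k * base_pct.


Formula: pH_final = pH_initial + k * base_pct
Substituting: pH_final = 2.6080 + 1.4740 * 0.6810
Result: 3.6118


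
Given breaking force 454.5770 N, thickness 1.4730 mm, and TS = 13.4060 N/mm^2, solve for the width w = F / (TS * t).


Formula: w = F / (TS * t)
Substituting: w = 454.5770 / (13.4060 * 1.4730)
Result: 23.0200 mm


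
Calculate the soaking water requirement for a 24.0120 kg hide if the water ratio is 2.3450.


Formula: Water = hide_weight * ratio
Substituting: Water = 24.0120 * 2.3450
Result: 56.3081 kg


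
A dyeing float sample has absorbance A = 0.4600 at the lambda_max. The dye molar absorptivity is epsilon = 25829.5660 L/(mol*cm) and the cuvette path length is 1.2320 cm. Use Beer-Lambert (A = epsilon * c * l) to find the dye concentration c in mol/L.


Formula: c = A / (epsilon * l)
Substituting: c = 0.4600 / (25829.5660 * 1.2320)
Result: 1.4455e-05 mol/L


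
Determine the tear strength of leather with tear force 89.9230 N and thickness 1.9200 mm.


Formula: Tear strength = force / thickness
Substituting: Tear strength = 89.9230 / 1.9200
Result: 46.8349 N/mm


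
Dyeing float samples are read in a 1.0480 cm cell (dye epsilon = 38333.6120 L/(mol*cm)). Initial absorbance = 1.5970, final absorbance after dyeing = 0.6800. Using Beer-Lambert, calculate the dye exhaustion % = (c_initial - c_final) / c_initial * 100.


c_initial = A_i / (epsilon * l) = 1.5970 / (38333.6120 * 1.0480) = 3.9752e-05 mol/L
c_final = A_f / (epsilon * l) = 0.6800 / (38333.6120 * 1.0480) = 1.6927e-05 mol/L
Exhaustion = (c_initial - c_final) / c_initial * 100 = (3.9752e-05 - 1.6927e-05) / 3.9752e-05 * 100 = 57.4202 %


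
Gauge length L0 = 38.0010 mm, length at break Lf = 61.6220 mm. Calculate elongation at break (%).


Formula: Elongation = (Lf - L0) / L0 * 100
Substituting: Elongation = (61.6220 - 38.0010) / 38.0010 * 100
Result: 62.1589 %


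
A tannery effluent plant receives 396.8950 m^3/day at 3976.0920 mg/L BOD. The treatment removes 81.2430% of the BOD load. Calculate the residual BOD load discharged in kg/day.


Load_in = volume * conc / 1000 = 396.8950 * 3976.0920 / 1000 = 1578.0910 kg/day
Removed = Load_in * eff / 100 = 1578.0910 * 81.2430 / 100 = 1282.0885 kg/day
Load_out = Load_in - Removed = 1578.0910 - 1282.0885 = 296.0025 kg/day


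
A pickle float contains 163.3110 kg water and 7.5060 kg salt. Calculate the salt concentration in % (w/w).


Formula: Conc = salt / (water + salt) * 100
Substituting: Conc = 7.5060 / (163.3110 + 7.5060) * 100
Result: 4.3942 %


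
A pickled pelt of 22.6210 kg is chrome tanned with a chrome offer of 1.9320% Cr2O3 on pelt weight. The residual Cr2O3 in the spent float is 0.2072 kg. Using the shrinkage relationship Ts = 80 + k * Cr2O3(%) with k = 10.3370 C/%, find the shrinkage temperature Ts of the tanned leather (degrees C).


Offered = pelt * offer_pct / 100 = 22.6210 * 1.9320 / 100 = 0.4370 kg
Uptake = offered - residual = 0.4370 - 0.2072 = 0.2298 kg
Cr2O3% on pelt = uptake / pelt * 100 = 0.2298 / 22.6210 * 100 = 1.0160 %
Ts = 80 + k * Cr2O3% = 80 + 10.3370 * 1.0160 = 90.5028 C


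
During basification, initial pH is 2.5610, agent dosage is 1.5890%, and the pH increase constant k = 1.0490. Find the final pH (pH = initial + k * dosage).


Formula: pH_final = pH_initial + k * base_pct
Substituting: pH_final = 2.5610 + 1.0490 * 1.5890
Result: 4.2279


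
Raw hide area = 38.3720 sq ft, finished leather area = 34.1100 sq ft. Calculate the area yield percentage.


Formula: Yield = finished / raw * 100
Substituting: Yield = 34.1100 / 38.3720 * 100
Result: 88.8929 %


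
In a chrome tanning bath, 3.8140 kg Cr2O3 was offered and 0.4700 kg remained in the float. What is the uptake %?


Formula: Uptake = (offered - residual) / offered * 100
Substituting: Uptake = (3.8140 - 0.4700) / 3.8140 * 100
Result: 87.6770 %


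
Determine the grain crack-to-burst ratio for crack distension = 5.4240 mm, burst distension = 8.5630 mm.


Formula: Ratio = crack / burst
Substituting: Ratio = 5.4240 / 8.5630
Result: 0.6334


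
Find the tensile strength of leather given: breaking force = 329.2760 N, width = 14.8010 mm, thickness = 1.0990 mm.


Formula: TS = force / (width * thickness)
Substituting: TS = 329.2760 / (14.8010 * 1.0990)
Result: 20.2428 N/mm^2


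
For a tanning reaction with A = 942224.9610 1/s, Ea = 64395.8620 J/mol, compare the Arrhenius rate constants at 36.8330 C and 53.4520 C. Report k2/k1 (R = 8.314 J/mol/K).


T1 = 36.8330 + 273.15 = 309.9830 K; T2 = 53.4520 + 273.15 = 326.6020 K
k1 = A * exp(-Ea/(R*T1)) = 942224.9610 * exp(-64395.8620/(8.314*309.9830)) = 1.3260e-05 1/s
k2 = A * exp(-Ea/(R*T2)) = 942224.9610 * exp(-64395.8620/(8.314*326.6020)) = 4.7285e-05 1/s
k2/k1 = 4.7285e-05 / 1.3260e-05 = 3.5660


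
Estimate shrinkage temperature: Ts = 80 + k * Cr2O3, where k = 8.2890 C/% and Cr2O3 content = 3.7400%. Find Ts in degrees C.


Formula: Ts = 80 + k * Cr2O3
Substituting: Ts = 80 + 8.2890 * 3.7400
Result: 111.0009 C


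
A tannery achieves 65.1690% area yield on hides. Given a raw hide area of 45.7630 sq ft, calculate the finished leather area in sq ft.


Formula: finished = raw * yield / 100
Substituting: finished = 45.7630 * 65.1690 / 100
Result: 29.8233 sq ft


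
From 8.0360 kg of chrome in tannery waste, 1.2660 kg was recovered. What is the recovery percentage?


Formula: Recovery = recovered / input * 100
Substituting: Recovery = 1.2660 / 8.0360 * 100
Result: 15.7541 %


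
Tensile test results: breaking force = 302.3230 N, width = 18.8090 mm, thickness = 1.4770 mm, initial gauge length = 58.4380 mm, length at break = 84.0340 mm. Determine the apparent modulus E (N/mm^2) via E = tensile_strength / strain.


TS = F / (w * t) = 302.3230 / (18.8090 * 1.4770) = 10.8824 N/mm^2
strain = (Lf - L0) / L0 = (84.0340 - 58.4380) / 58.4380 = 0.4380
E = TS / strain = 10.8824 / 0.4380 = 24.8455 N/mm^2


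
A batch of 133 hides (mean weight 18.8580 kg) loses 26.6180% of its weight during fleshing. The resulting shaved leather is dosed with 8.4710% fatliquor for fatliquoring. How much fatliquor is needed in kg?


Total_raw = N * avg_wt = 133 * 18.8580 = 2508.1140 kg
Substrate = Total_raw * (1 - loss/100) = 2508.1140 * (1 - 26.6180/100) = 1840.5042 kg
Fat = Substrate * pct / 100 = 1840.5042 * 8.4710 / 100 = 155.9091 kg


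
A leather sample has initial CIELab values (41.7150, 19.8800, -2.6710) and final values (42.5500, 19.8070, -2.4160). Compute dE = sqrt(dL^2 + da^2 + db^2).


dL = 0.8350, da = -0.073, db = 0.2550
dE = sqrt(0.8350^2 + (-0.073)^2 + 0.2550^2) = 0.8761


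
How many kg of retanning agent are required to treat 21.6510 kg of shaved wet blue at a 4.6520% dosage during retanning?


Formula: Retan = substrate * pct / 100
Substituting: Retan = 21.6510 * 4.6520 / 100
Result: 1.0072 kg


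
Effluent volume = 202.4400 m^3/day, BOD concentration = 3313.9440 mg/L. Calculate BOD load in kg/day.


Formula: BOD_load = volume * conc / 1000
Substituting: BOD_load = 202.4400 * 3313.9440 / 1000
Result: 670.8748 kg/day


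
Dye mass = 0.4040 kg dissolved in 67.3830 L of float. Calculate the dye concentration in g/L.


Formula: Conc = dye_mass(kg) / volume(L) * 1000
Substituting: Conc = 0.4040 / 67.3830 * 1000
Result: 5.9956 g/L


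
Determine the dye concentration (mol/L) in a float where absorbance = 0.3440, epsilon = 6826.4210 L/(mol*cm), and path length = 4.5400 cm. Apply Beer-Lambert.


Formula: c = A / (epsilon * l)
Substituting: c = 0.3440 / (6826.4210 * 4.5400)
Result: 1.1100e-05 mol/L


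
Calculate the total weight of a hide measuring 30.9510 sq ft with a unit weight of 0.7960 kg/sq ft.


Formula: Weight = area * weight_per_sqft
Substituting: Weight = 30.9510 * 0.7960
Result: 24.6370 kg


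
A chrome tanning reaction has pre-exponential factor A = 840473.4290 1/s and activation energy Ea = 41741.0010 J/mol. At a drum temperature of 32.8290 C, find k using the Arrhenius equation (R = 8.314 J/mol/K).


T_K = T_C + 273.15 = 32.8290 + 273.15 = 305.9790 K
exponent = -Ea / (R * T_K) = -41741.0010 / (8.314 * 305.9790) = -16.4082
k = A * exp(exponent) = 840473.4290 * exp(-16.4082) = 0.0628823 1/s


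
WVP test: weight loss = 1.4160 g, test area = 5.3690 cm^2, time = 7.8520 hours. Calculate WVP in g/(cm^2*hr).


Formula: WVP = loss / (area * time)
Substituting: WVP = 1.4160 / (5.3690 * 7.8520)
Result: 0.0335884 g/(cm^2*hr)


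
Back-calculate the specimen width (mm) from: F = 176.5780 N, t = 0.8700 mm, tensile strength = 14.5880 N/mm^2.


Formula: w = F / (TS * t)
Substituting: w = 176.5780 / (14.5880 * 0.8700)
Result: 13.9130 mm


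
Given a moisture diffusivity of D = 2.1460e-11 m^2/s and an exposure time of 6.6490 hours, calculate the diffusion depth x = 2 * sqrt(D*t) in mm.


t = 6.6490 hr * 3600 = 23936.4000 s
D * t = 2.1460e-11 * 23936.4000 = 5.1368e-07
x = 2 * sqrt(D*t) = 2 * sqrt(5.1368e-07) = 0.00143342 m = 1.4334 mm


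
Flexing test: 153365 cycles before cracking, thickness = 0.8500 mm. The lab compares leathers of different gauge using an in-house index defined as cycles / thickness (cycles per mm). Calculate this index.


Formula: Index = cycles / thickness
Substituting: Index = 153365 / 0.8500
Result: 180429.4118 cycles/mm


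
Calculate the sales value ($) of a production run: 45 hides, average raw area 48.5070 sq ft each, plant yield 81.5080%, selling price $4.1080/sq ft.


Raw_total = N * avg_area = 45 * 48.5070 = 2182.8150 sq ft
Finished = Raw_total * yield / 100 = 2182.8150 * 81.5080 / 100 = 1779.1689 sq ft
Value = Finished * price = 1779.1689 * 4.1080 = 7308.8256 $


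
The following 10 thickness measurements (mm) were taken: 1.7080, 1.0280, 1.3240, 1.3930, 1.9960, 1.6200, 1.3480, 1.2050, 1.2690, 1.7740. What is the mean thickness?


Formula: Average = sum / n
Substituting: Average = 14.6650 / 10
Result: 1.4665 mm


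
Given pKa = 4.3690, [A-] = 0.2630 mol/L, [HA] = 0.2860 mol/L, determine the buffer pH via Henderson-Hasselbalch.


ratio = [A-] / [HA] = 0.2630 / 0.2860 = 0.9196
log10(ratio) = -0.0364103
pH = pKa + log10(ratio) = 4.3690 - 0.0364103 = 4.3326


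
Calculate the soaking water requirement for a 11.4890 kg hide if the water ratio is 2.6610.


Formula: Water = hide_weight * ratio
Substituting: Water = 11.4890 * 2.6610
Result: 30.5722 kg


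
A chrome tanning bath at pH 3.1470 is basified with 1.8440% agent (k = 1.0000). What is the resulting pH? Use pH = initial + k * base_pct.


Formula: pH_final = pH_initial + k * base_pct
Substituting: pH_final = 3.1470 + 1.0000 * 1.8440
Result: 4.9910


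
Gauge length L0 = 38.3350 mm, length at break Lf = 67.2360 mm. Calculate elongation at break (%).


Formula: Elongation = (Lf - L0) / L0 * 100
Substituting: Elongation = (67.2360 - 38.3350) / 38.3350 * 100
Result: 75.3906 %


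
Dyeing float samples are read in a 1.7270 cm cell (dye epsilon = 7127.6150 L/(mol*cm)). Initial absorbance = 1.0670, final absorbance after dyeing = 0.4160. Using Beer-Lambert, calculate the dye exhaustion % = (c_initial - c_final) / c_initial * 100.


c_initial = A_i / (epsilon * l) = 1.0670 / (7127.6150 * 1.7270) = 8.6682e-05 mol/L
c_final = A_f / (epsilon * l) = 0.4160 / (7127.6150 * 1.7270) = 3.3795e-05 mol/L
Exhaustion = (c_initial - c_final) / c_initial * 100 = (8.6682e-05 - 3.3795e-05) / 8.6682e-05 * 100 = 61.0122 %


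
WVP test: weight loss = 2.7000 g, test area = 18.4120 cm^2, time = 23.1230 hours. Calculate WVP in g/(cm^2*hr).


Formula: WVP = loss / (area * time)
Substituting: WVP = 2.7000 / (18.4120 * 23.1230)
Result: 0.00634189 g/(cm^2*hr)


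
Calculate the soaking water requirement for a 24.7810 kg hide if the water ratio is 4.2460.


Formula: Water = hide_weight * ratio
Substituting: Water = 24.7810 * 4.2460
Result: 105.2201 kg


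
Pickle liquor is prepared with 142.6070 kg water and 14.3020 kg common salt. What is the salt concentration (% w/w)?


Formula: Conc = salt / (water + salt) * 100
Substituting: Conc = 14.3020 / (142.6070 + 14.3020) * 100
Result: 9.1148 %


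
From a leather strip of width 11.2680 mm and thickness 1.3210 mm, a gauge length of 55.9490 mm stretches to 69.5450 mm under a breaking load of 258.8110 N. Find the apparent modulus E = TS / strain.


TS = F / (w * t) = 258.8110 / (11.2680 * 1.3210) = 17.3873 N/mm^2
strain = (Lf - L0) / L0 = (69.5450 - 55.9490) / 55.9490 = 0.2430
E = TS / strain = 17.3873 / 0.2430 = 71.5508 N/mm^2


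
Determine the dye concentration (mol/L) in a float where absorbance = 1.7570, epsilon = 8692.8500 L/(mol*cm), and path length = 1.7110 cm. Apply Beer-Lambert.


Formula: c = A / (epsilon * l)
Substituting: c = 1.7570 / (8692.8500 * 1.7110)
Result: 1.1813e-04 mol/L


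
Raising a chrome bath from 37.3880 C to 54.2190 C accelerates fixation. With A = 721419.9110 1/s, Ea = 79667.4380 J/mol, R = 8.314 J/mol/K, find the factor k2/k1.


T1 = 37.3880 + 273.15 = 310.5380 K; T2 = 54.2190 + 273.15 = 327.3690 K
k1 = A * exp(-Ea/(R*T1)) = 721419.9110 * exp(-79667.4380/(8.314*310.5380)) = 2.8648e-08 1/s
k2 = A * exp(-Ea/(R*T2)) = 721419.9110 * exp(-79667.4380/(8.314*327.3690)) = 1.3998e-07 1/s
k2/k1 = 1.3998e-07 / 2.8648e-08 = 4.8864
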